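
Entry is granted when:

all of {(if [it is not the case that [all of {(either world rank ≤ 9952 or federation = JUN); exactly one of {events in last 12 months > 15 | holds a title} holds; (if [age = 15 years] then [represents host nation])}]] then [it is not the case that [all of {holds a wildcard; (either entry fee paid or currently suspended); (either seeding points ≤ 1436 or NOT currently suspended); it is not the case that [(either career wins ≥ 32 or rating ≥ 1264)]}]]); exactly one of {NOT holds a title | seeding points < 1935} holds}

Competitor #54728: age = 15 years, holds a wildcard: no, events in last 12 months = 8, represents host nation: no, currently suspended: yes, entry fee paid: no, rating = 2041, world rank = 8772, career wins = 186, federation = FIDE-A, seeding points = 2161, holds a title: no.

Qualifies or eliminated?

Qualifies

Atomic conditions:
  world rank ≤ 9952: 8772 ≤ 9952 is true
  federation = JUN: FIDE-A == JUN is false
  events in last 12 months > 15: 8 > 15 is false
  holds a title: no → false
  age = 15 years: 15 == 15 is true
  represents host nation: no → false
  holds a wildcard: no → false
  entry fee paid: no → false
  currently suspended: yes → true
  seeding points ≤ 1436: 2161 ≤ 1436 is false
  NOT currently suspended: yes → false
  career wins ≥ 32: 186 ≥ 32 is true
  rating ≥ 1264: 2041 ≥ 1264 is true
  NOT holds a title: no → true
  seeding points < 1935: 2161 < 1935 is false
Combine:
[1.1.1.1] true OR false = true
[1.1.1.2] exactly-one(false, false) = false
[1.1.1.3] true → false = false
[1.1.1] true AND false AND false = false
[1.1] NOT false = true
[1.2.1.2] false OR true = true
[1.2.1.3] false OR false = false
[1.2.1.4.1] true OR true = true
[1.2.1.4] NOT true = false
[1.2.1] false AND true AND false AND false = false
[1.2] NOT false = true
[1] true → true = true
[2] exactly-one(true, false) = true
[root] true AND true = true
Overall: true → qualifies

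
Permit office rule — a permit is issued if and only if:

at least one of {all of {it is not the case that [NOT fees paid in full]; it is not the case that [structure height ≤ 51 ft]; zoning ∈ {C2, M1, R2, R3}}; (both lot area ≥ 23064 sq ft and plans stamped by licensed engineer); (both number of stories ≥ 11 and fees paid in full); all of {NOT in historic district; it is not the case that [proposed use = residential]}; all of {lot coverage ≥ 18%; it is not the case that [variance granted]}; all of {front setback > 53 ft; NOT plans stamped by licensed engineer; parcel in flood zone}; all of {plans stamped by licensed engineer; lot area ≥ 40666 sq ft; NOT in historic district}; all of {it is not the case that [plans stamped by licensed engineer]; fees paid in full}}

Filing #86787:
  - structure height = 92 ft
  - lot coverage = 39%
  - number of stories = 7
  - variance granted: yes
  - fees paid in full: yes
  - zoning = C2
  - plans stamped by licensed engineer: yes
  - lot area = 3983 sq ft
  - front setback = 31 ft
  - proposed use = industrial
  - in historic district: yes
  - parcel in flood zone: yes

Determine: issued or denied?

Issued

Atomic conditions:
  NOT fees paid in full: yes → false
  structure height ≤ 51 ft: 92 ≤ 51 is false
  zoning ∈ {C2, M1, R2, R3}: C2 is in the set → true
  lot area ≥ 23064 sq ft: 3983 ≥ 23064 is false
  plans stamped by licensed engineer: yes → true
  number of stories ≥ 11: 7 ≥ 11 is false
  fees paid in full: yes → true
  NOT in historic district: yes → false
  proposed use = residential: industrial == residential is false
  lot coverage ≥ 18%: 39 ≥ 18 is true
  variance granted: yes → true
  front setback > 53 ft: 31 > 53 is false
  NOT plans stamped by licensed engineer: yes → false
  parcel in flood zone: yes → true
  lot area ≥ 40666 sq ft: 3983 ≥ 40666 is false
Combine:
[1.1] NOT false = true
[1.2] NOT false = true
[1] true AND true AND true = true
[2] false AND true = false
[3] false AND true = false
[4.2] NOT false = true
[4] false AND true = false
[5.2] NOT true = false
[5] true AND false = false
[6] false AND false AND true = false
[7] true AND false AND false = false
[8.1] NOT true = false
[8] false AND true = false
[root] true OR false OR false OR false OR false OR false OR false OR false = true
Overall: true → issued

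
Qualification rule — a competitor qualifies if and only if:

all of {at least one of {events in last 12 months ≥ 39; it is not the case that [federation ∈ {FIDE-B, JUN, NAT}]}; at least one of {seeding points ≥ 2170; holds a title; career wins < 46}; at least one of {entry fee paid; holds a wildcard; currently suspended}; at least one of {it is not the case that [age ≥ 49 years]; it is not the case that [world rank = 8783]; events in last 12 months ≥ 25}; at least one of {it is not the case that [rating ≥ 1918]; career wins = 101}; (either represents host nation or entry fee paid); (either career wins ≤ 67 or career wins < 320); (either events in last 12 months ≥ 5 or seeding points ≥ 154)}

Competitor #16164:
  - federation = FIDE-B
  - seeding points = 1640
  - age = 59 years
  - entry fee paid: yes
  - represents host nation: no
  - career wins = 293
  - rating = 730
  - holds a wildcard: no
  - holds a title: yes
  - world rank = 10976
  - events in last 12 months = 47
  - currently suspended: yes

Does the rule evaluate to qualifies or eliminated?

Qualifies

Atomic conditions:
  events in last 12 months ≥ 39: 47 ≥ 39 is true
  federation ∈ {FIDE-B, JUN, NAT}: FIDE-B is in the set → true
  seeding points ≥ 2170: 1640 ≥ 2170 is false
  holds a title: yes → true
  career wins < 46: 293 < 46 is false
  entry fee paid: yes → true
  holds a wildcard: no → false
  currently suspended: yes → true
  age ≥ 49 years: 59 ≥ 49 is true
  world rank = 8783: 10976 == 8783 is false
  events in last 12 months ≥ 25: 47 ≥ 25 is true
  rating ≥ 1918: 730 ≥ 1918 is false
  career wins = 101: 293 == 101 is false
  represents host nation: no → false
  career wins ≤ 67: 293 ≤ 67 is false
  career wins < 320: 293 < 320 is true
  events in last 12 months ≥ 5: 47 ≥ 5 is true
  seeding points ≥ 154: 1640 ≥ 154 is true
Combine:
[1.2] NOT true = false
[1] true OR false = true
[2] false OR true OR false = true
[3] true OR false OR true = true
[4.1] NOT true = false
[4.2] NOT false = true
[4] false OR true OR true = true
[5.1] NOT false = true
[5] true OR false = true
[6] false OR true = true
[7] false OR true = true
[8] true OR true = true
[root] true AND true AND true AND true AND true AND true AND true AND true = true
Overall: true → qualifies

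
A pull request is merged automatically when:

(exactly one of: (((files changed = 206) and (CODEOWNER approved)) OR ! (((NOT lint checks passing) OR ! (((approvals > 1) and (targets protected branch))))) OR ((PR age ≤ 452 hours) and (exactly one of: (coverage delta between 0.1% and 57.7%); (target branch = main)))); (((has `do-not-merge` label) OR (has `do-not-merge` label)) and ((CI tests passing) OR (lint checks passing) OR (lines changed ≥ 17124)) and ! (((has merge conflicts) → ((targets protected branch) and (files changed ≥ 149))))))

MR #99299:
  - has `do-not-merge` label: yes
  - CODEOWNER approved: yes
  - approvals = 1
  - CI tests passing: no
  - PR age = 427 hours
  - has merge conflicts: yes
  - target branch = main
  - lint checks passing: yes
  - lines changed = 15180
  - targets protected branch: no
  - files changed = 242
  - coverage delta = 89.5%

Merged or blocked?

Atomic conditions:
  files changed = 206: 242 == 206 is false
  CODEOWNER approved: yes → true
  NOT lint checks passing: yes → false
  approvals > 1: 1 > 1 is false
  targets protected branch: no → false
  PR age ≤ 452 hours: 427 ≤ 452 is true
  coverage delta between 0.1% and 57.7%: 89.5 in [0.1, 57.7] is false
  target branch = main: main == main is true
  has `do-not-merge` label: yes → true
  CI tests passing: no → false
  lint checks passing: yes → true
  lines changed ≥ 17124: 15180 ≥ 17124 is false
  has merge conflicts: yes → true
  files changed ≥ 149: 242 ≥ 149 is true
Combine:
[1.1] false AND true = false
[1.2.1.2.1] false AND false = false
[1.2.1.2] NOT false = true
[1.2.1] false OR true = true
[1.2] NOT true = false
[1.3.2] exactly-one(false, true) = true
[1.3] true AND true = true
[1] false OR false OR true = true
[2.1] true OR true = true
[2.2] false OR true OR false = true
[2.3.1.2] false AND true = false
[2.3.1] true → false = false
[2.3] NOT false = true
[2] true AND true AND true = true
[root] exactly-one(true, true) = false
Overall: false → blocked

Blocked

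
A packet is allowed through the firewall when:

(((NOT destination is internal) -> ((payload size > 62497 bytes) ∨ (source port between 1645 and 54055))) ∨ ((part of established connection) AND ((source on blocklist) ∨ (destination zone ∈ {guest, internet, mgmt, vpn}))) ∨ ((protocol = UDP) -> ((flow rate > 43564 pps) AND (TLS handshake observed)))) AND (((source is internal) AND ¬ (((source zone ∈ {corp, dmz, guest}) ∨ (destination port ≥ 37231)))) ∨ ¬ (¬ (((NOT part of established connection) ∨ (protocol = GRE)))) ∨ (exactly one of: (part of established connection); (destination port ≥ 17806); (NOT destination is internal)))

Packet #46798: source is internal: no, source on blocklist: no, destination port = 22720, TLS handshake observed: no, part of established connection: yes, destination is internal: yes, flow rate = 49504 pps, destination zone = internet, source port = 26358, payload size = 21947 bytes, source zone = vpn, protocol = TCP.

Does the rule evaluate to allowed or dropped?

Atomic conditions:
  NOT destination is internal: yes → false
  payload size > 62497 bytes: 21947 > 62497 is false
  source port between 1645 and 54055: 26358 in [1645, 54055] is true
  part of established connection: yes → true
  source on blocklist: no → false
  destination zone ∈ {guest, internet, mgmt, vpn}: internet is in the set → true
  protocol = UDP: TCP == UDP is false
  flow rate > 43564 pps: 49504 > 43564 is true
  TLS handshake observed: no → false
  source is internal: no → false
  source zone ∈ {corp, dmz, guest}: vpn is not in the set → false
  destination port ≥ 37231: 22720 ≥ 37231 is false
  NOT part of established connection: yes → false
  protocol = GRE: TCP == GRE is false
  destination port ≥ 17806: 22720 ≥ 17806 is true
Combine:
[1.1.2] false OR true = true
[1.1] false → true (antecedent false ⇒ implication holds) = true
[1.2.2] false OR true = true
[1.2] true AND true = true
[1.3.2] true AND false = false
[1.3] false → false (antecedent false ⇒ implication holds) = true
[1] true OR true OR true = true
[2.1.2.1] false OR false = false
[2.1.2] NOT false = true
[2.1] false AND true = false
[2.2.1.1] false OR false = false
[2.2.1] NOT false = true
[2.2] NOT true = false
[2.3] exactly-one(true, true, false) = false
[2] false OR false OR false = false
[root] true AND false = false
Overall: false → dropped

Dropped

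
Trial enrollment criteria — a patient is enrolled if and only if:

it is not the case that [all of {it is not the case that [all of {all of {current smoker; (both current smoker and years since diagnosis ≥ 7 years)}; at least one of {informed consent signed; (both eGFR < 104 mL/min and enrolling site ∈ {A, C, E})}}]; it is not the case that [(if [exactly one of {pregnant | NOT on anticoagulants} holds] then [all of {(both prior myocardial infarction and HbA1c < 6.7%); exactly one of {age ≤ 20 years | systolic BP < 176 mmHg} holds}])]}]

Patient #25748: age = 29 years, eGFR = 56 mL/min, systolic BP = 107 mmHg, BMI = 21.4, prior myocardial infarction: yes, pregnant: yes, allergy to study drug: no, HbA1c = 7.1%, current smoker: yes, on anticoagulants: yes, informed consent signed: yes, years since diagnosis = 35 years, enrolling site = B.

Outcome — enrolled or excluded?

Enrolled

Atomic conditions:
  current smoker: yes → true
  years since diagnosis ≥ 7 years: 35 ≥ 7 is true
  informed consent signed: yes → true
  eGFR < 104 mL/min: 56 < 104 is true
  enrolling site ∈ {A, C, E}: B is not in the set → false
  pregnant: yes → true
  NOT on anticoagulants: yes → false
  prior myocardial infarction: yes → true
  HbA1c < 6.7%: 7.1 < 6.7 is false
  age ≤ 20 years: 29 ≤ 20 is false
  systolic BP < 176 mmHg: 107 < 176 is true
Combine:
[1.1.1.1.2] true AND true = true
[1.1.1.1] true AND true = true
[1.1.1.2.2] true AND false = false
[1.1.1.2] true OR false = true
[1.1.1] true AND true = true
[1.1] NOT true = false
[1.2.1.1] exactly-one(true, false) = true
[1.2.1.2.1] true AND false = false
[1.2.1.2.2] exactly-one(false, true) = true
[1.2.1.2] false AND true = false
[1.2.1] true → false = false
[1.2] NOT false = true
[1] false AND true = false
[root] NOT false = true
Overall: true → enrolled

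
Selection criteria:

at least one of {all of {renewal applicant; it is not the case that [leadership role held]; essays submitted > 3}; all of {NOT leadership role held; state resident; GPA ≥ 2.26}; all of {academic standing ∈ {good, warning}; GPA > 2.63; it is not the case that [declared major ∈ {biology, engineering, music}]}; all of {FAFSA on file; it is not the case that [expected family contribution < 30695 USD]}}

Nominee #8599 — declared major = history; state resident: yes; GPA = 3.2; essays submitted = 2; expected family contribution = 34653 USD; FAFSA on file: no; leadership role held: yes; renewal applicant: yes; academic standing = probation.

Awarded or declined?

Declined

Atomic conditions:
  renewal applicant: yes → true
  leadership role held: yes → true
  essays submitted > 3: 2 > 3 is false
  NOT leadership role held: yes → false
  state resident: yes → true
  GPA ≥ 2.26: 3.2 ≥ 2.26 is true
  academic standing ∈ {good, warning}: probation is not in the set → false
  GPA > 2.63: 3.2 > 2.63 is true
  declared major ∈ {biology, engineering, music}: history is not in the set → false
  FAFSA on file: no → false
  expected family contribution < 30695 USD: 34653 < 30695 is false
Combine:
[1.2] NOT true = false
[1] true AND false AND false = false
[2] false AND true AND true = false
[3.3] NOT false = true
[3] false AND true AND true = false
[4.2] NOT false = true
[4] false AND true = false
[root] false OR false OR false OR false = false
Overall: false → declined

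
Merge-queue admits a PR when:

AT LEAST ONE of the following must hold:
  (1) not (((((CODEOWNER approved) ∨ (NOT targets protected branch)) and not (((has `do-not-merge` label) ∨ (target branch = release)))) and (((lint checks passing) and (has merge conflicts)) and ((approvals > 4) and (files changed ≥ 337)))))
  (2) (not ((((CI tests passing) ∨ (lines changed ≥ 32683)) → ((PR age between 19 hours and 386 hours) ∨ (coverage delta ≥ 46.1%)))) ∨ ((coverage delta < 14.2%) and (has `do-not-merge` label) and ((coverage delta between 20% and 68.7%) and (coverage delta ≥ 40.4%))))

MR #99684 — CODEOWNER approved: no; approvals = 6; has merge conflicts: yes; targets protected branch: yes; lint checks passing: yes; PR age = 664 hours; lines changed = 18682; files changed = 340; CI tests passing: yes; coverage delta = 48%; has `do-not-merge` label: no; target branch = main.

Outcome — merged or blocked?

Atomic conditions:
  CODEOWNER approved: no → false
  NOT targets protected branch: yes → false
  has `do-not-merge` label: no → false
  target branch = release: main == release is false
  lint checks passing: yes → true
  has merge conflicts: yes → true
  approvals > 4: 6 > 4 is true
  files changed ≥ 337: 340 ≥ 337 is true
  CI tests passing: yes → true
  lines changed ≥ 32683: 18682 ≥ 32683 is false
  PR age between 19 hours and 386 hours: 664 in [19, 386] is false
  coverage delta ≥ 46.1%: 48 ≥ 46.1 is true
  coverage delta < 14.2%: 48 < 14.2 is false
  coverage delta between 20% and 68.7%: 48 in [20, 68.7] is true
  coverage delta ≥ 40.4%: 48 ≥ 40.4 is true
Combine:
[1.1.1.1] false OR false = false
[1.1.1.2.1] false OR false = false
[1.1.1.2] NOT false = true
[1.1.1] false AND true = false
[1.1.2.1] true AND true = true
[1.1.2.2] true AND true = true
[1.1.2] true AND true = true
[1.1] false AND true = false
[1] NOT false = true
[2.1.1.1] true OR false = true
[2.1.1.2] false OR true = true
[2.1.1] true → true = true
[2.1] NOT true = false
[2.2.3] true AND true = true
[2.2] false AND false AND true = false
[2] false OR false = false
[root] true OR false = true
Overall: true → merged

Merged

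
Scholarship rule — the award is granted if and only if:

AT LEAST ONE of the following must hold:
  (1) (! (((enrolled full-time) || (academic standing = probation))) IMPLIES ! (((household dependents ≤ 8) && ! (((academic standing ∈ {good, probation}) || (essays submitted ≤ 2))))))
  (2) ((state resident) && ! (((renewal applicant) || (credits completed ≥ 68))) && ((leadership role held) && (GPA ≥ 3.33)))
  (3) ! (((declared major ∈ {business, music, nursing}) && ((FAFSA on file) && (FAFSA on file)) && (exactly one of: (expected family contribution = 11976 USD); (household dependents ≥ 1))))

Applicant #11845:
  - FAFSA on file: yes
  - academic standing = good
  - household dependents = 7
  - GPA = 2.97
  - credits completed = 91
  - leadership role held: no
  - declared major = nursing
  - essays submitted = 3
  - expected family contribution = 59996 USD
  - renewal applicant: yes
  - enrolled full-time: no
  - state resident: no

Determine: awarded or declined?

Atomic conditions:
  enrolled full-time: no → false
  academic standing = probation: good == probation is false
  household dependents ≤ 8: 7 ≤ 8 is true
  academic standing ∈ {good, probation}: good is in the set → true
  essays submitted ≤ 2: 3 ≤ 2 is false
  state resident: no → false
  renewal applicant: yes → true
  credits completed ≥ 68: 91 ≥ 68 is true
  leadership role held: no → false
  GPA ≥ 3.33: 2.97 ≥ 3.33 is false
  declared major ∈ {business, music, nursing}: nursing is in the set → true
  FAFSA on file: yes → true
  expected family contribution = 11976 USD: 59996 == 11976 is false
  household dependents ≥ 1: 7 ≥ 1 is true
Combine:
[1.1.1] false OR false = false
[1.1] NOT false = true
[1.2.1.2.1] true OR false = true
[1.2.1.2] NOT true = false
[1.2.1] true AND false = false
[1.2] NOT false = true
[1] true → true = true
[2.2.1] true OR true = true
[2.2] NOT true = false
[2.3] false AND false = false
[2] false AND false AND false = false
[3.1.2] true AND true = true
[3.1.3] exactly-one(false, true) = true
[3.1] true AND true AND true = true
[3] NOT true = false
[root] true OR false OR false = true
Overall: true → awarded

Awarded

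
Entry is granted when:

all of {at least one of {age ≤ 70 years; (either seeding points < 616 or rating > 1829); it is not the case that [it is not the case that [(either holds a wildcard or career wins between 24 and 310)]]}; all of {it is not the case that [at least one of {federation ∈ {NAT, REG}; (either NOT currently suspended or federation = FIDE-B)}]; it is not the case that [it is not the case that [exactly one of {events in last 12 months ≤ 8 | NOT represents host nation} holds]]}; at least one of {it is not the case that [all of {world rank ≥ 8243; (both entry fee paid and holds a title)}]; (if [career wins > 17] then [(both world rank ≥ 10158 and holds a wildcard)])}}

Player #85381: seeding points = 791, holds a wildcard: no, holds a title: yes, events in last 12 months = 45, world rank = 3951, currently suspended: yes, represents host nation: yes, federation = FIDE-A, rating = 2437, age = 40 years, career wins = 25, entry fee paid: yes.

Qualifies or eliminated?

Eliminated

Atomic conditions:
  age ≤ 70 years: 40 ≤ 70 is true
  seeding points < 616: 791 < 616 is false
  rating > 1829: 2437 > 1829 is true
  holds a wildcard: no → false
  career wins between 24 and 310: 25 in [24, 310] is true
  federation ∈ {NAT, REG}: FIDE-A is not in the set → false
  NOT currently suspended: yes → false
  federation = FIDE-B: FIDE-A == FIDE-B is false
  events in last 12 months ≤ 8: 45 ≤ 8 is false
  NOT represents host nation: yes → false
  world rank ≥ 8243: 3951 ≥ 8243 is false
  entry fee paid: yes → true
  holds a title: yes → true
  career wins > 17: 25 > 17 is true
  world rank ≥ 10158: 3951 ≥ 10158 is false
Combine:
[1.2] false OR true = true
[1.3.1.1] false OR true = true
[1.3.1] NOT true = false
[1.3] NOT false = true
[1] true OR true OR true = true
[2.1.1.2] false OR false = false
[2.1.1] false OR false = false
[2.1] NOT false = true
[2.2.1.1] exactly-one(false, false) = false
[2.2.1] NOT false = true
[2.2] NOT true = false
[2] true AND false = false
[3.1.1.2] true AND true = true
[3.1.1] false AND true = false
[3.1] NOT false = true
[3.2.2] false AND false = false
[3.2] true → false = false
[3] true OR false = true
[root] true AND false AND true = false
Overall: false → eliminated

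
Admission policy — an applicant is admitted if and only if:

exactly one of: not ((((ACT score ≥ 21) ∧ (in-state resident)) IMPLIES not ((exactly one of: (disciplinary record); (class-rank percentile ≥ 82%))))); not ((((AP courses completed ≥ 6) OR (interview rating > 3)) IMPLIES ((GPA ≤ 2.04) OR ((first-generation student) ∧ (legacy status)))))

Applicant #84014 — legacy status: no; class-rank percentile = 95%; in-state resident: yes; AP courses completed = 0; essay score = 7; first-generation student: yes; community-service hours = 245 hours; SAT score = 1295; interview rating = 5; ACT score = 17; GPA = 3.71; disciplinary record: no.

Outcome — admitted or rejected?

Admitted

Atomic conditions:
  ACT score ≥ 21: 17 ≥ 21 is false
  in-state resident: yes → true
  disciplinary record: no → false
  class-rank percentile ≥ 82%: 95 ≥ 82 is true
  AP courses completed ≥ 6: 0 ≥ 6 is false
  interview rating > 3: 5 > 3 is true
  GPA ≤ 2.04: 3.71 ≤ 2.04 is false
  first-generation student: yes → true
  legacy status: no → false
Combine:
[1.1.1] false AND true = false
[1.1.2.1] exactly-one(false, true) = true
[1.1.2] NOT true = false
[1.1] false → false (antecedent false ⇒ implication holds) = true
[1] NOT true = false
[2.1.1] false OR true = true
[2.1.2.2] true AND false = false
[2.1.2] false OR false = false
[2.1] true → false = false
[2] NOT false = true
[root] exactly-one(false, true) = true
Overall: true → admitted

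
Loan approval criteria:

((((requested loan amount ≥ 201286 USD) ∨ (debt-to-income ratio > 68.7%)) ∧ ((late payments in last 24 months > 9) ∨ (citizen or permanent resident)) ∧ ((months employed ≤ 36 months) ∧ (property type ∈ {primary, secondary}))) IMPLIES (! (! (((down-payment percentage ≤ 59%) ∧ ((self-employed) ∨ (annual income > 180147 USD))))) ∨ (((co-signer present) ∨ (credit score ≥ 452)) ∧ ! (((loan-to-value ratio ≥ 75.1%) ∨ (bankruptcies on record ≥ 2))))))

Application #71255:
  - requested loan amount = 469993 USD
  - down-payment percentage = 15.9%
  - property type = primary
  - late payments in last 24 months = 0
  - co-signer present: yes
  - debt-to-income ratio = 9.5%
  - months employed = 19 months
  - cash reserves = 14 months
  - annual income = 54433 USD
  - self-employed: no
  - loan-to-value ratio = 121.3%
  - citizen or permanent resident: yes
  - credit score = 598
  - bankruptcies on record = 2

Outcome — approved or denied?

Atomic conditions:
  requested loan amount ≥ 201286 USD: 469993 ≥ 201286 is true
  debt-to-income ratio > 68.7%: 9.5 > 68.7 is false
  late payments in last 24 months > 9: 0 > 9 is false
  citizen or permanent resident: yes → true
  months employed ≤ 36 months: 19 ≤ 36 is true
  property type ∈ {primary, secondary}: primary is in the set → true
  down-payment percentage ≤ 59%: 15.9 ≤ 59 is true
  self-employed: no → false
  annual income > 180147 USD: 54433 > 180147 is false
  co-signer present: yes → true
  credit score ≥ 452: 598 ≥ 452 is true
  loan-to-value ratio ≥ 75.1%: 121.3 ≥ 75.1 is true
  bankruptcies on record ≥ 2: 2 ≥ 2 is true
Combine:
[1.1] true OR false = true
[1.2] false OR true = true
[1.3] true AND true = true
[1] true AND true AND true = true
[2.1.1.1.2] false OR false = false
[2.1.1.1] true AND false = false
[2.1.1] NOT false = true
[2.1] NOT true = false
[2.2.1] true OR true = true
[2.2.2.1] true OR true = true
[2.2.2] NOT true = false
[2.2] true AND false = false
[2] false OR false = false
[root] true → false = false
Overall: false → denied

Denied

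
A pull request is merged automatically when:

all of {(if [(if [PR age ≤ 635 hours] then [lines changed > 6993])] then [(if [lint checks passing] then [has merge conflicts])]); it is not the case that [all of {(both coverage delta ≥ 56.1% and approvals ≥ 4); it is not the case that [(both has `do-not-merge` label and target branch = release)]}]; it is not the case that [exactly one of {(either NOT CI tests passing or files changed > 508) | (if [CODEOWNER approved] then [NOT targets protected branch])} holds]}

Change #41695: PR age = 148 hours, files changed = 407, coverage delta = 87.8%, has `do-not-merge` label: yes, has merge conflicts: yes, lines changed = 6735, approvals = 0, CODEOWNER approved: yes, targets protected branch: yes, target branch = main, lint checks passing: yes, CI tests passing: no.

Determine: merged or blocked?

Blocked

Atomic conditions:
  PR age ≤ 635 hours: 148 ≤ 635 is true
  lines changed > 6993: 6735 > 6993 is false
  lint checks passing: yes → true
  has merge conflicts: yes → true
  coverage delta ≥ 56.1%: 87.8 ≥ 56.1 is true
  approvals ≥ 4: 0 ≥ 4 is false
  has `do-not-merge` label: yes → true
  target branch = release: main == release is false
  NOT CI tests passing: no → true
  files changed > 508: 407 > 508 is false
  CODEOWNER approved: yes → true
  NOT targets protected branch: yes → false
Combine:
[1.1] true → false = false
[1.2] true → true = true
[1] false → true (antecedent false ⇒ implication holds) = true
[2.1.1] true AND false = false
[2.1.2.1] true AND false = false
[2.1.2] NOT false = true
[2.1] false AND true = false
[2] NOT false = true
[3.1.1] true OR false = true
[3.1.2] true → false = false
[3.1] exactly-one(true, false) = true
[3] NOT true = false
[root] true AND true AND false = false
Overall: false → blocked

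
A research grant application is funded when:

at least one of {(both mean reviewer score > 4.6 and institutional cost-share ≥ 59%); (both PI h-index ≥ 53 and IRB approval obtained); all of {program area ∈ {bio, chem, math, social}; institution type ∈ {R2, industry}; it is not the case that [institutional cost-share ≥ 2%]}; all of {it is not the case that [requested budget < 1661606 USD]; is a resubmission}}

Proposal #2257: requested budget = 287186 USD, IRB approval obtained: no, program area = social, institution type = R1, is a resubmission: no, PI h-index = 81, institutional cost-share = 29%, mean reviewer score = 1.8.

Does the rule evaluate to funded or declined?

Declined

Atomic conditions:
  mean reviewer score > 4.6: 1.8 > 4.6 is false
  institutional cost-share ≥ 59%: 29 ≥ 59 is false
  PI h-index ≥ 53: 81 ≥ 53 is true
  IRB approval obtained: no → false
  program area ∈ {bio, chem, math, social}: social is in the set → true
  institution type ∈ {R2, industry}: R1 is not in the set → false
  institutional cost-share ≥ 2%: 29 ≥ 2 is true
  requested budget < 1661606 USD: 287186 < 1661606 is true
  is a resubmission: no → false
Combine:
[1] false AND false = false
[2] true AND false = false
[3.3] NOT true = false
[3] true AND false AND false = false
[4.1] NOT true = false
[4] false AND false = false
[root] false OR false OR false OR false = false
Overall: false → declined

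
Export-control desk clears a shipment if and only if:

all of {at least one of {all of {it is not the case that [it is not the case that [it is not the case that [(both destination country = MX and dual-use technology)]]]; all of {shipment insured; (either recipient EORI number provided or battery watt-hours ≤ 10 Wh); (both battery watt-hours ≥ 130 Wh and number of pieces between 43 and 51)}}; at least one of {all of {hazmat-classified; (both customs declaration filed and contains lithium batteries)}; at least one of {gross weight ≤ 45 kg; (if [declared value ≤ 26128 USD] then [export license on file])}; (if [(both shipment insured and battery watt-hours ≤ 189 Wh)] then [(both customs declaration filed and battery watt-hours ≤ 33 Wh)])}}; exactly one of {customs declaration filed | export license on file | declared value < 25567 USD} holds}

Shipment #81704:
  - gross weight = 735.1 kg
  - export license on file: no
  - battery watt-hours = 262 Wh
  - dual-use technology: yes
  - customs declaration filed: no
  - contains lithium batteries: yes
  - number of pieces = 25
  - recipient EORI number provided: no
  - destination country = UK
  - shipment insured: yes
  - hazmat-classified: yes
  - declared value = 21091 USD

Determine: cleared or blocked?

Cleared

Atomic conditions:
  destination country = MX: UK == MX is false
  dual-use technology: yes → true
  shipment insured: yes → true
  recipient EORI number provided: no → false
  battery watt-hours ≤ 10 Wh: 262 ≤ 10 is false
  battery watt-hours ≥ 130 Wh: 262 ≥ 130 is true
  number of pieces between 43 and 51: 25 in [43, 51] is false
  hazmat-classified: yes → true
  customs declaration filed: no → false
  contains lithium batteries: yes → true
  gross weight ≤ 45 kg: 735.1 ≤ 45 is false
  declared value ≤ 26128 USD: 21091 ≤ 26128 is true
  export license on file: no → false
  battery watt-hours ≤ 189 Wh: 262 ≤ 189 is false
  battery watt-hours ≤ 33 Wh: 262 ≤ 33 is false
  declared value < 25567 USD: 21091 < 25567 is true
Combine:
[1.1.1.1.1.1] false AND true = false
[1.1.1.1.1] NOT false = true
[1.1.1.1] NOT true = false
[1.1.1] NOT false = true
[1.1.2.2] false OR false = false
[1.1.2.3] true AND false = false
[1.1.2] true AND false AND false = false
[1.1] true AND false = false
[1.2.1.2] false AND true = false
[1.2.1] true AND false = false
[1.2.2.2] true → false = false
[1.2.2] false OR false = false
[1.2.3.1] true AND false = false
[1.2.3.2] false AND false = false
[1.2.3] false → false (antecedent false ⇒ implication holds) = true
[1.2] false OR false OR true = true
[1] false OR true = true
[2] exactly-one(false, false, true) = true
[root] true AND true = true
Overall: true → cleared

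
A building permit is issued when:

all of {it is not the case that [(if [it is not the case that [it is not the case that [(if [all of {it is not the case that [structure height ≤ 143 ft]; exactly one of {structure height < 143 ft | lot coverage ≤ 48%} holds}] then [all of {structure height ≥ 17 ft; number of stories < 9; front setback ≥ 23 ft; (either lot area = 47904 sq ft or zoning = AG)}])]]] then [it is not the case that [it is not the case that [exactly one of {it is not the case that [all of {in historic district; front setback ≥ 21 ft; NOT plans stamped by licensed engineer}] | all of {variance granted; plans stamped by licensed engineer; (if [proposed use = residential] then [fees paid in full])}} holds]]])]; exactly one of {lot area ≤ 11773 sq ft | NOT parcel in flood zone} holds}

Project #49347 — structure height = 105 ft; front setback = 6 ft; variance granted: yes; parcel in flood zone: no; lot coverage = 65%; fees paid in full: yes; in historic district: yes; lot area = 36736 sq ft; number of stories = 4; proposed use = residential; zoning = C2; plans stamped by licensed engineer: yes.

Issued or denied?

Issued

Atomic conditions:
  structure height ≤ 143 ft: 105 ≤ 143 is true
  structure height < 143 ft: 105 < 143 is true
  lot coverage ≤ 48%: 65 ≤ 48 is false
  structure height ≥ 17 ft: 105 ≥ 17 is true
  number of stories < 9: 4 < 9 is true
  front setback ≥ 23 ft: 6 ≥ 23 is false
  lot area = 47904 sq ft: 36736 == 47904 is false
  zoning = AG: C2 == AG is false
  in historic district: yes → true
  front setback ≥ 21 ft: 6 ≥ 21 is false
  NOT plans stamped by licensed engineer: yes → false
  variance granted: yes → true
  plans stamped by licensed engineer: yes → true
  proposed use = residential: residential == residential is true
  fees paid in full: yes → true
  lot area ≤ 11773 sq ft: 36736 ≤ 11773 is false
  NOT parcel in flood zone: no → true
Combine:
[1.1.1.1.1.1.1] NOT true = false
[1.1.1.1.1.1.2] exactly-one(true, false) = true
[1.1.1.1.1.1] false AND true = false
[1.1.1.1.1.2.4] false OR false = false
[1.1.1.1.1.2] true AND true AND false AND false = false
[1.1.1.1.1] false → false (antecedent false ⇒ implication holds) = true
[1.1.1.1] NOT true = false
[1.1.1] NOT false = true
[1.1.2.1.1.1.1] true AND false AND false = false
[1.1.2.1.1.1] NOT false = true
[1.1.2.1.1.2.3] true → true = true
[1.1.2.1.1.2] true AND true AND true = true
[1.1.2.1.1] exactly-one(true, true) = false
[1.1.2.1] NOT false = true
[1.1.2] NOT true = false
[1.1] true → false = false
[1] NOT false = true
[2] exactly-one(false, true) = true
[root] true AND true = true
Overall: true → issued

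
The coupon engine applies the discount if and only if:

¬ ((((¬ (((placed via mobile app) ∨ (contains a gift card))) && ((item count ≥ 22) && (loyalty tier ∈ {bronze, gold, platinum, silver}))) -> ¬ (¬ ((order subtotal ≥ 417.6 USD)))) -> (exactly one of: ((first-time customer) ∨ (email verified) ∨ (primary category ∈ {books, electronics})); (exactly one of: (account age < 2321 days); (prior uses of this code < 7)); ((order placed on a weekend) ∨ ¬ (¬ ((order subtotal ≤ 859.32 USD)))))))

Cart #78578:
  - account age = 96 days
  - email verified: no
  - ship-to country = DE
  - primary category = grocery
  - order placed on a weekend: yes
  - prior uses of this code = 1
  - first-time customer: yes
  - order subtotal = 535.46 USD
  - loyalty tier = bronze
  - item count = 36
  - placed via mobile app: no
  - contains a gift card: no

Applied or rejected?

Atomic conditions:
  placed via mobile app: no → false
  contains a gift card: no → false
  item count ≥ 22: 36 ≥ 22 is true
  loyalty tier ∈ {bronze, gold, platinum, silver}: bronze is in the set → true
  order subtotal ≥ 417.6 USD: 535.46 ≥ 417.6 is true
  first-time customer: yes → true
  email verified: no → false
  primary category ∈ {books, electronics}: grocery is not in the set → false
  account age < 2321 days: 96 < 2321 is true
  prior uses of this code < 7: 1 < 7 is true
  order placed on a weekend: yes → true
  order subtotal ≤ 859.32 USD: 535.46 ≤ 859.32 is true
Combine:
[1.1.1.1.1] false OR false = false
[1.1.1.1] NOT false = true
[1.1.1.2] true AND true = true
[1.1.1] true AND true = true
[1.1.2.1] NOT true = false
[1.1.2] NOT false = true
[1.1] true → true = true
[1.2.1] true OR false OR false = true
[1.2.2] exactly-one(true, true) = false
[1.2.3.2.1] NOT true = false
[1.2.3.2] NOT false = true
[1.2.3] true OR true = true
[1.2] exactly-one(true, false, true) = false
[1] true → false = false
[root] NOT false = true
Overall: true → applied

Applied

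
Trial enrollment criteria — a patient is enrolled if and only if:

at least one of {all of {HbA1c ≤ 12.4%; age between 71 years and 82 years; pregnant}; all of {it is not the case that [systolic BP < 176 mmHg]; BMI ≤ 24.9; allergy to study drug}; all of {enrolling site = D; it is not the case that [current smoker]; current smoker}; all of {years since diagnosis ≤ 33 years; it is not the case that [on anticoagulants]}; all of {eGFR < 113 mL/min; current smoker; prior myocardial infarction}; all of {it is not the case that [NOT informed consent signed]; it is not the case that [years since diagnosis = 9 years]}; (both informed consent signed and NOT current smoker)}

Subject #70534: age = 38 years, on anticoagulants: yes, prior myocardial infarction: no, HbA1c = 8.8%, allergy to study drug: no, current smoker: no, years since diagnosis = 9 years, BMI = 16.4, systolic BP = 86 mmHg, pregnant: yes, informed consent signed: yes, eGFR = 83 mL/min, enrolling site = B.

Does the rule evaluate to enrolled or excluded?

Enrolled

Atomic conditions:
  HbA1c ≤ 12.4%: 8.8 ≤ 12.4 is true
  age between 71 years and 82 years: 38 in [71, 82] is false
  pregnant: yes → true
  systolic BP < 176 mmHg: 86 < 176 is true
  BMI ≤ 24.9: 16.4 ≤ 24.9 is true
  allergy to study drug: no → false
  enrolling site = D: B == D is false
  current smoker: no → false
  years since diagnosis ≤ 33 years: 9 ≤ 33 is true
  on anticoagulants: yes → true
  eGFR < 113 mL/min: 83 < 113 is true
  prior myocardial infarction: no → false
  NOT informed consent signed: yes → false
  years since diagnosis = 9 years: 9 == 9 is true
  informed consent signed: yes → true
  NOT current smoker: no → true
Combine:
[1] true AND false AND true = false
[2.1] NOT true = false
[2] false AND true AND false = false
[3.2] NOT false = true
[3] false AND true AND false = false
[4.2] NOT true = false
[4] true AND false = false
[5] true AND false AND false = false
[6.1] NOT false = true
[6.2] NOT true = false
[6] true AND false = false
[7] true AND true = true
[root] false OR false OR false OR false OR false OR false OR true = true
Overall: true → enrolled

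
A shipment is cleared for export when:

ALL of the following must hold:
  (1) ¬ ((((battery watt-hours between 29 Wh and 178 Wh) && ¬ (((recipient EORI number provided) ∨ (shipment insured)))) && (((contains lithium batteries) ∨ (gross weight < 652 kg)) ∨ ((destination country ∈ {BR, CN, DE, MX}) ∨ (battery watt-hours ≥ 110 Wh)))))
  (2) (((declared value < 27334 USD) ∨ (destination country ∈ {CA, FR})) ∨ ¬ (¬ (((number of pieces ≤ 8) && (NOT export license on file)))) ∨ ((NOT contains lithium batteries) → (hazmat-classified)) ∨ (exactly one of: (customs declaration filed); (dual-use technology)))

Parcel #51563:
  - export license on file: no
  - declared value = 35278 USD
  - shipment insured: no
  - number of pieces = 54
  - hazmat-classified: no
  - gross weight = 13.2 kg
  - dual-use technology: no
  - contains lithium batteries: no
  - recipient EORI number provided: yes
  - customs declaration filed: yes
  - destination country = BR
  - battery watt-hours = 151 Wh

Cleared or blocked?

Atomic conditions:
  battery watt-hours between 29 Wh and 178 Wh: 151 in [29, 178] is true
  recipient EORI number provided: yes → true
  shipment insured: no → false
  contains lithium batteries: no → false
  gross weight < 652 kg: 13.2 < 652 is true
  destination country ∈ {BR, CN, DE, MX}: BR is in the set → true
  battery watt-hours ≥ 110 Wh: 151 ≥ 110 is true
  declared value < 27334 USD: 35278 < 27334 is false
  destination country ∈ {CA, FR}: BR is not in the set → false
  number of pieces ≤ 8: 54 ≤ 8 is false
  NOT export license on file: no → true
  NOT contains lithium batteries: no → true
  hazmat-classified: no → false
  customs declaration filed: yes → true
  dual-use technology: no → false
Combine:
[1.1.1.2.1] true OR false = true
[1.1.1.2] NOT true = false
[1.1.1] true AND false = false
[1.1.2.1] false OR true = true
[1.1.2.2] true OR true = true
[1.1.2] true OR true = true
[1.1] false AND true = false
[1] NOT false = true
[2.1] false OR false = false
[2.2.1.1] false AND true = false
[2.2.1] NOT false = true
[2.2] NOT true = false
[2.3] true → false = false
[2.4] exactly-one(true, false) = true
[2] false OR false OR false OR true = true
[root] true AND true = true
Overall: true → cleared

Cleared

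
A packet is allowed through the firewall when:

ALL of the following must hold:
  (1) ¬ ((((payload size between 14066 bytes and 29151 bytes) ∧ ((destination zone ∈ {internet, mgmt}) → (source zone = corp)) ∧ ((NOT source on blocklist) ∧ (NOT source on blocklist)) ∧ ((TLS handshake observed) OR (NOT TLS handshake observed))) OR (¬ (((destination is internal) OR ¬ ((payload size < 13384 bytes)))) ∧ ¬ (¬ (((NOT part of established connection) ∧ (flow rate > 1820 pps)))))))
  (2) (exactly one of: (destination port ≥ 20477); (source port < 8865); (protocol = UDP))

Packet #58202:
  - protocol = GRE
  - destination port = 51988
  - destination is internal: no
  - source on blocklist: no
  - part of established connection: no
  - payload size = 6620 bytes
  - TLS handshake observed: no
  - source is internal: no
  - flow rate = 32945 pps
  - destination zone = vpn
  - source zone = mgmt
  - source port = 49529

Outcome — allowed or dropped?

Atomic conditions:
  payload size between 14066 bytes and 29151 bytes: 6620 in [14066, 29151] is false
  destination zone ∈ {internet, mgmt}: vpn is not in the set → false
  source zone = corp: mgmt == corp is false
  NOT source on blocklist: no → true
  TLS handshake observed: no → false
  NOT TLS handshake observed: no → true
  destination is internal: no → false
  payload size < 13384 bytes: 6620 < 13384 is true
  NOT part of established connection: no → true
  flow rate > 1820 pps: 32945 > 1820 is true
  destination port ≥ 20477: 51988 ≥ 20477 is true
  source port < 8865: 49529 < 8865 is false
  protocol = UDP: GRE == UDP is false
Combine:
[1.1.1.2] false → false (antecedent false ⇒ implication holds) = true
[1.1.1.3] true AND true = true
[1.1.1.4] false OR true = true
[1.1.1] false AND true AND true AND true = false
[1.1.2.1.1.2] NOT true = false
[1.1.2.1.1] false OR false = false
[1.1.2.1] NOT false = true
[1.1.2.2.1.1] true AND true = true
[1.1.2.2.1] NOT true = false
[1.1.2.2] NOT false = true
[1.1.2] true AND true = true
[1.1] false OR true = true
[1] NOT true = false
[2] exactly-one(true, false, false) = true
[root] false AND true = false
Overall: false → dropped

Dropped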